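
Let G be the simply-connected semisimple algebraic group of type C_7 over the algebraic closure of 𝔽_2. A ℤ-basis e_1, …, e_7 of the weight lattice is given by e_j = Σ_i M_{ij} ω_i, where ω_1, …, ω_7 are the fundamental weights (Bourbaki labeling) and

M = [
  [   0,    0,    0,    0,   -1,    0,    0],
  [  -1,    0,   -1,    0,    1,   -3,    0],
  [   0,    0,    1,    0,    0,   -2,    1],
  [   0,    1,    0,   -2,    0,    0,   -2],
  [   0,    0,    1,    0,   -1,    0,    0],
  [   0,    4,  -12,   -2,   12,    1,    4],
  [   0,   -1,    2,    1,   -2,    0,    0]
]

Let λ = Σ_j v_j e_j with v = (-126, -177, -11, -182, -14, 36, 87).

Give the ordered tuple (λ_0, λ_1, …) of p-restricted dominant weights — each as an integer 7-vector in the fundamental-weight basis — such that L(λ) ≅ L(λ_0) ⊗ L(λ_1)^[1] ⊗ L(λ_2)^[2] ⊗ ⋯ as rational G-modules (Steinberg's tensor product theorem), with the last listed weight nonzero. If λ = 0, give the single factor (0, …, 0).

Compute c_i = Σ_j M_{ij} v_j with v = (-126, -177, -11, -182, -14, 36, 87):
  c_1 = 0*-126 + 0*-177 + 0*-11 + 0*-182 + -1*-14 + 0*36 + 0*87 = 14
  c_2 = -1*-126 + 0*-177 + -1*-11 + 0*-182 + 1*-14 + -3*36 + 0*87 = 15
  c_3 = 0*-126 + 0*-177 + 1*-11 + 0*-182 + 0*-14 + -2*36 + 1*87 = 4
  c_4 = 0*-126 + 1*-177 + 0*-11 + -2*-182 + 0*-14 + 0*36 + -2*87 = 13
  c_5 = 0*-126 + 0*-177 + 1*-11 + 0*-182 + -1*-14 + 0*36 + 0*87 = 3
  c_6 = 0*-126 + 4*-177 + -12*-11 + -2*-182 + 12*-14 + 1*36 + 4*87 = 4
  c_7 = 0*-126 + -1*-177 + 2*-11 + 1*-182 + -2*-14 + 0*36 + 0*87 = 1
Base-2 expansion of each c_i:
  c_1 = 14 = 0·2^0 + 1·2^1 + 1·2^2 + 1·2^3
  c_2 = 15 = 1·2^0 + 1·2^1 + 1·2^2 + 1·2^3
  c_3 = 4 = 0·2^0 + 0·2^1 + 1·2^2
  c_4 = 13 = 1·2^0 + 0·2^1 + 1·2^2 + 1·2^3
  c_5 = 3 = 1·2^0 + 1·2^1
  c_6 = 4 = 0·2^0 + 0·2^1 + 1·2^2
  c_7 = 1 = 1·2^0
λ_0 = (0, 1, 0, 1, 1, 0, 1)
λ_1 = (1, 1, 0, 0, 1, 0, 0)
λ_2 = (1, 1, 1, 1, 0, 1, 0)
λ_3 = (1, 1, 0, 1, 0, 0, 0)

((0, 1, 0, 1, 1, 0, 1), (1, 1, 0, 0, 1, 0, 0), (1, 1, 1, 1, 0, 1, 0), (1, 1, 0, 1, 0, 0, 0))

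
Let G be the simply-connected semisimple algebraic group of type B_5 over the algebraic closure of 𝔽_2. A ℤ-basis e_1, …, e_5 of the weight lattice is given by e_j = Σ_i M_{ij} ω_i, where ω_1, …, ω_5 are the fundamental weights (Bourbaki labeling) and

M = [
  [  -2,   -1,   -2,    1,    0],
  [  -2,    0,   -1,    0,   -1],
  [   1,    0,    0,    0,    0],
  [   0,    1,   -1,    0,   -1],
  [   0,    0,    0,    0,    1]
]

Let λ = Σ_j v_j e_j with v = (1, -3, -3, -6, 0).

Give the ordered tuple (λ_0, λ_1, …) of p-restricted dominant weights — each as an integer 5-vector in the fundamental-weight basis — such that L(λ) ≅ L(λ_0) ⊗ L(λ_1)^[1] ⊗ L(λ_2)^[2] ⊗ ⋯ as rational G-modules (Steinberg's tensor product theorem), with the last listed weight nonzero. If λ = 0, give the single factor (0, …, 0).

((1, 1, 1, 0, 0),)

In the fundamental-weight basis, λ has coordinates c = M·v (v = (1, -3, -3, -6, 0)):
  c_1 = (-2)·(1) + (-1)·(-3) + (-2)·(-3) + (1)·(-6) + (0)·(0) = 1
  c_2 = (-2)·(1) + (0)·(-3) + (-1)·(-3) + (0)·(-6) + (-1)·(0) = 1
  c_3 = (1)·(1) + (0)·(-3) + (0)·(-3) + (0)·(-6) + (0)·(0) = 1
  c_4 = (0)·(1) + (1)·(-3) + (-1)·(-3) + (0)·(-6) + (-1)·(0) = 0
  c_5 = (0)·(1) + (0)·(-3) + (0)·(-3) + (0)·(-6) + (1)·(0) = 0
Writing each c_i in base p = 2:
  c_1 = 1 = 1·2^0
  c_2 = 1 = 1·2^0
  c_3 = 1 = 1·2^0
  c_4 = 0
  c_5 = 0
λ_0 = (1, 1, 1, 0, 0)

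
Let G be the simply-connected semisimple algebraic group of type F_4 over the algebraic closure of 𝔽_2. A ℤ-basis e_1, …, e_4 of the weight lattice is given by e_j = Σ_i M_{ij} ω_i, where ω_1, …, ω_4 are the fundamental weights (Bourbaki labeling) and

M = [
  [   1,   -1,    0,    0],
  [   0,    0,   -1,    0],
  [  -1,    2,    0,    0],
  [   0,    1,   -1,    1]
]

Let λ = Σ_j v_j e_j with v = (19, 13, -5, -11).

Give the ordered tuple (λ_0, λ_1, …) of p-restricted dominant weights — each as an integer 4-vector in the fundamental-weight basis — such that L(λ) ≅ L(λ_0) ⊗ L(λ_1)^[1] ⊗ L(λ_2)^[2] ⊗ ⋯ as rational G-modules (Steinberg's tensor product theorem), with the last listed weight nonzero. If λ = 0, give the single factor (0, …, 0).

((0, 1, 1, 1), (1, 0, 1, 1), (1, 1, 1, 1))

ω-coordinates c = M·v, v = (19, 13, -5, -11):
  c_1 = 1·19 + (-1)·(13) + (0)·(-5) + (0)·(-11) = 6
  c_2 = 0·19 + 0·13 + (-1)·(-5) + (0)·(-11) = 5
  c_3 = (-1)·(19) + 2·13 + (0)·(-5) + (0)·(-11) = 7
  c_4 = 0·19 + 1·13 + (-1)·(-5) + (1)·(-11) = 7
Base-2 expansion of each c_i:
  c_1 = 6 = 0·2^0 + 1·2^1 + 1·2^2
  c_2 = 5 = 1·2^0 + 0·2^1 + 1·2^2
  c_3 = 7 = 1·2^0 + 1·2^1 + 1·2^2
  c_4 = 7 = 1·2^0 + 1·2^1 + 1·2^2
p-restricted factor λ_0 = (0, 1, 1, 1)
p-restricted factor λ_1 = (1, 0, 1, 1)
p-restricted factor λ_2 = (1, 1, 1, 1)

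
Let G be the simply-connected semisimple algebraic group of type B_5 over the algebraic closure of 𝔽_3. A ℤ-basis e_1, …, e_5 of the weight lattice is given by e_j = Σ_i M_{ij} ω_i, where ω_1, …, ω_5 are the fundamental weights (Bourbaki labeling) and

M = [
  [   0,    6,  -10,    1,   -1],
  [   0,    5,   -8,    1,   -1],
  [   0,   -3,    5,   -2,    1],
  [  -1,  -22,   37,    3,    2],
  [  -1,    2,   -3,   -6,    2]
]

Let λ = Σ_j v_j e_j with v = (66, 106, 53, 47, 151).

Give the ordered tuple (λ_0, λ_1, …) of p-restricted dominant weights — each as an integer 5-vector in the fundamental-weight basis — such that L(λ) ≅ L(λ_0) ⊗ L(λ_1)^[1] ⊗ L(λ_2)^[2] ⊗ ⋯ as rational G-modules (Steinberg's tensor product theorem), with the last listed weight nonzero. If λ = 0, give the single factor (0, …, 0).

((2, 2, 1, 0, 1), (0, 0, 1, 2, 2))

Converting to the ω-basis (c_i = row i of M dotted with v = (66, 106, 53, 47, 151)):
  c_1 = 0*66 + 6*106 + -10*53 + 1*47 + -1*151 = 2
  c_2 = 0*66 + 5*106 + -8*53 + 1*47 + -1*151 = 2
  c_3 = 0*66 + -3*106 + 5*53 + -2*47 + 1*151 = 4
  c_4 = -1*66 + -22*106 + 37*53 + 3*47 + 2*151 = 6
  c_5 = -1*66 + 2*106 + -3*53 + -6*47 + 2*151 = 7
p = 3; digits c_i = Σ_j d_{ij}·3^j, 0 ≤ d_{ij} < 3:
  c_1 = 2 = 2·3^0
  c_2 = 2 = 2·3^0
  c_3 = 4 = 1·3^0 + 1·3^1
  c_4 = 6 = 0·3^0 + 2·3^1
  c_5 = 7 = 1·3^0 + 2·3^1
p-restricted factor λ_0 = (2, 2, 1, 0, 1)
p-restricted factor λ_1 = (0, 0, 1, 2, 2)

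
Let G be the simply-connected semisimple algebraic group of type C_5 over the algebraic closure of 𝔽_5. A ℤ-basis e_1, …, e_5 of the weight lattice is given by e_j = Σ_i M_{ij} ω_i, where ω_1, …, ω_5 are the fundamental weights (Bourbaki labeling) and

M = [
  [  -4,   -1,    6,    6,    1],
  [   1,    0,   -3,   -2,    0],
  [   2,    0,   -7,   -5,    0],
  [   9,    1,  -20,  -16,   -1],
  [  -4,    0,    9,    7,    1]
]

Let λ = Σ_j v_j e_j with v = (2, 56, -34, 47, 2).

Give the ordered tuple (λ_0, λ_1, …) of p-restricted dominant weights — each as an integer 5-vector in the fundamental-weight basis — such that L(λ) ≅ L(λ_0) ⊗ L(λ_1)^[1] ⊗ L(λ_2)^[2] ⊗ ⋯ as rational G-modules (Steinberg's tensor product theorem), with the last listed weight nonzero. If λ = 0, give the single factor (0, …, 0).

Change of basis e → ω: c = M·v where v = (2, 56, -34, 47, 2):
  c_1 = (-4)·(2) + (-1)·(56) + (6)·(-34) + (6)·(47) + (1)·(2) = 16
  c_2 = (1)·(2) + (0)·(56) + (-3)·(-34) + (-2)·(47) + (0)·(2) = 10
  c_3 = (2)·(2) + (0)·(56) + (-7)·(-34) + (-5)·(47) + (0)·(2) = 7
  c_4 = (9)·(2) + (1)·(56) + (-20)·(-34) + (-16)·(47) + (-1)·(2) = 0
  c_5 = (-4)·(2) + (0)·(56) + (9)·(-34) + (7)·(47) + (1)·(2) = 17
Writing each c_i in base p = 5:
  c_1 = 16 = 1·5^0 + 3·5^1
  c_2 = 10 = 0·5^0 + 2·5^1
  c_3 = 7 = 2·5^0 + 1·5^1
  c_4 = 0
  c_5 = 17 = 2·5^0 + 3·5^1
p-restricted factor λ_0 = (1, 0, 2, 0, 2)
p-restricted factor λ_1 = (3, 2, 1, 0, 3)

((1, 0, 2, 0, 2), (3, 2, 1, 0, 3))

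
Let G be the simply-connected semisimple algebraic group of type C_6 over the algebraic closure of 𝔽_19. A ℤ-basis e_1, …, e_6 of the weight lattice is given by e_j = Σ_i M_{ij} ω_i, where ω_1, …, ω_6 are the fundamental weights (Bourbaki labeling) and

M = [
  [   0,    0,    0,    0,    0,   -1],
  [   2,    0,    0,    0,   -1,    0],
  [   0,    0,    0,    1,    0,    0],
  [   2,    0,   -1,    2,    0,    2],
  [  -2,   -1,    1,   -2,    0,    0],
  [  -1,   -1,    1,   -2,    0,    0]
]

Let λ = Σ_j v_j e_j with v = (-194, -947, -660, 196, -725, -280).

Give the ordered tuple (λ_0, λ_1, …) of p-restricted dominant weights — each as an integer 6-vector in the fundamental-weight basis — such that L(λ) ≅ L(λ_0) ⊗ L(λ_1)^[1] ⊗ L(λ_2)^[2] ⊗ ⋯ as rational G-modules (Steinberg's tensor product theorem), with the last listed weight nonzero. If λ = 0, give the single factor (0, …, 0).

ω-coordinates c = M·v, v = (-194, -947, -660, 196, -725, -280):
  c_1 = (0)·(-194) + (0)·(-947) + (0)·(-660) + 0·196 + (0)·(-725) + (-1)·(-280) = 280
  c_2 = (2)·(-194) + (0)·(-947) + (0)·(-660) + 0·196 + (-1)·(-725) + (0)·(-280) = 337
  c_3 = (0)·(-194) + (0)·(-947) + (0)·(-660) + 1·196 + (0)·(-725) + (0)·(-280) = 196
  c_4 = (2)·(-194) + (0)·(-947) + (-1)·(-660) + 2·196 + (0)·(-725) + (2)·(-280) = 104
  c_5 = (-2)·(-194) + (-1)·(-947) + (1)·(-660) + (-2)·(196) + (0)·(-725) + (0)·(-280) = 283
  c_6 = (-1)·(-194) + (-1)·(-947) + (1)·(-660) + (-2)·(196) + (0)·(-725) + (0)·(-280) = 89
Base-19 expansion of each c_i:
  c_1 = 280 = 14·19^0 + 14·19^1
  c_2 = 337 = 14·19^0 + 17·19^1
  c_3 = 196 = 6·19^0 + 10·19^1
  c_4 = 104 = 9·19^0 + 5·19^1
  c_5 = 283 = 17·19^0 + 14·19^1
  c_6 = 89 = 13·19^0 + 4·19^1
p-restricted factor λ_0 = (14, 14, 6, 9, 17, 13)
p-restricted factor λ_1 = (14, 17, 10, 5, 14, 4)

((14, 14, 6, 9, 17, 13), (14, 17, 10, 5, 14, 4))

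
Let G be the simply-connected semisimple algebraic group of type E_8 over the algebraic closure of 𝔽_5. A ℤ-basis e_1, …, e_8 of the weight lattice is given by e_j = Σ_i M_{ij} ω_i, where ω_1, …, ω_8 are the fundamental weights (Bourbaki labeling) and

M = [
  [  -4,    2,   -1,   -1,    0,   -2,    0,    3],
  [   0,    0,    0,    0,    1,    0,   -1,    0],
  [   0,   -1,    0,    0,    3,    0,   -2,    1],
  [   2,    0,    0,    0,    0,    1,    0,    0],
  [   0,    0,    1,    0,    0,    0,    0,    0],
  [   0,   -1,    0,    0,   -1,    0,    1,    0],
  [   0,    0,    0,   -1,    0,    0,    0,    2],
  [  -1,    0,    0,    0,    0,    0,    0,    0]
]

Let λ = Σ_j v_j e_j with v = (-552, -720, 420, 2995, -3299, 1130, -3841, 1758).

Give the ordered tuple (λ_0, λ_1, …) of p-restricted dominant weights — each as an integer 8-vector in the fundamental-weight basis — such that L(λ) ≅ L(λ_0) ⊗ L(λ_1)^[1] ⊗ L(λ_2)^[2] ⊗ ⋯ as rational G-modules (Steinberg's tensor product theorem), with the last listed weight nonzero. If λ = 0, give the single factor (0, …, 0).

Converting to the ω-basis (c_i = row i of M dotted with v = (-552, -720, 420, 2995, -3299, 1130, -3841, 1758)):
  c_1 = (-4)·(-552) + (2)·(-720) + (-1)·(420) + (-1)·(2995) + (0)·(-3299) + (-2)·(1130) + (0)·(-3841) + 3·1758 = 367
  c_2 = (0)·(-552) + (0)·(-720) + 0·420 + 0·2995 + (1)·(-3299) + 0·1130 + (-1)·(-3841) + 0·1758 = 542
  c_3 = (0)·(-552) + (-1)·(-720) + 0·420 + 0·2995 + (3)·(-3299) + 0·1130 + (-2)·(-3841) + 1·1758 = 263
  c_4 = (2)·(-552) + (0)·(-720) + 0·420 + 0·2995 + (0)·(-3299) + 1·1130 + (0)·(-3841) + 0·1758 = 26
  c_5 = (0)·(-552) + (0)·(-720) + 1·420 + 0·2995 + (0)·(-3299) + 0·1130 + (0)·(-3841) + 0·1758 = 420
  c_6 = (0)·(-552) + (-1)·(-720) + 0·420 + 0·2995 + (-1)·(-3299) + 0·1130 + (1)·(-3841) + 0·1758 = 178
  c_7 = (0)·(-552) + (0)·(-720) + 0·420 + (-1)·(2995) + (0)·(-3299) + 0·1130 + (0)·(-3841) + 2·1758 = 521
  c_8 = (-1)·(-552) + (0)·(-720) + 0·420 + 0·2995 + (0)·(-3299) + 0·1130 + (0)·(-3841) + 0·1758 = 552
Expand coordinatewise in base 5:
  c_1 = 367 = 2·5^0 + 3·5^1 + 4·5^2 + 2·5^3
  c_2 = 542 = 2·5^0 + 3·5^1 + 1·5^2 + 4·5^3
  c_3 = 263 = 3·5^0 + 2·5^1 + 0·5^2 + 2·5^3
  c_4 = 26 = 1·5^0 + 0·5^1 + 1·5^2
  c_5 = 420 = 0·5^0 + 4·5^1 + 1·5^2 + 3·5^3
  c_6 = 178 = 3·5^0 + 0·5^1 + 2·5^2 + 1·5^3
  c_7 = 521 = 1·5^0 + 4·5^1 + 0·5^2 + 4·5^3
  c_8 = 552 = 2·5^0 + 0·5^1 + 2·5^2 + 4·5^3
p-restricted factor λ_0 = (2, 2, 3, 1, 0, 3, 1, 2)
p-restricted factor λ_1 = (3, 3, 2, 0, 4, 0, 4, 0)
p-restricted factor λ_2 = (4, 1, 0, 1, 1, 2, 0, 2)
p-restricted factor λ_3 = (2, 4, 2, 0, 3, 1, 4, 4)

((2, 2, 3, 1, 0, 3, 1, 2), (3, 3, 2, 0, 4, 0, 4, 0), (4, 1, 0, 1, 1, 2, 0, 2), (2, 4, 2, 0, 3, 1, 4, 4))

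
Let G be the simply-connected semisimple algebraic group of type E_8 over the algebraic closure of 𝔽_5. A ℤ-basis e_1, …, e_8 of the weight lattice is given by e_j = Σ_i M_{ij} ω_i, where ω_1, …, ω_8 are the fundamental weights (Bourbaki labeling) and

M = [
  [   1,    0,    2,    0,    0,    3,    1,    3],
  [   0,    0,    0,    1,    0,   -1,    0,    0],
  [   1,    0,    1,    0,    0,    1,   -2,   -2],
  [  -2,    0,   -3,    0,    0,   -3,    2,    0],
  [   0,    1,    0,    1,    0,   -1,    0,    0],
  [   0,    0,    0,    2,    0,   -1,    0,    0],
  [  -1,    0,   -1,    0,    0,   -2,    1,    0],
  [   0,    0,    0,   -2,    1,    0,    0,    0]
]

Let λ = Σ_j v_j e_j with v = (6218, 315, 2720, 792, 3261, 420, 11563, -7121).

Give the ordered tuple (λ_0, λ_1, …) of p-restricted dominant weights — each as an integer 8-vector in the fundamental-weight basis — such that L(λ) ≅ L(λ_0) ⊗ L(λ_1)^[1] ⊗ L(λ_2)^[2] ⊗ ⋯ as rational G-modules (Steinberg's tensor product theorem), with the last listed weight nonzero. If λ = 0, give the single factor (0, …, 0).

In the fundamental-weight basis, λ has coordinates c = M·v (v = (6218, 315, 2720, 792, 3261, 420, 11563, -7121)):
  c_1 = 1·6218 + 0·315 + 2·2720 + 0·792 + 0·3261 + 3·420 + 1·11563 + (3)·(-7121) = 3118
  c_2 = 0·6218 + 0·315 + 0·2720 + 1·792 + 0·3261 + (-1)·(420) + 0·11563 + (0)·(-7121) = 372
  c_3 = 1·6218 + 0·315 + 1·2720 + 0·792 + 0·3261 + 1·420 + (-2)·(11563) + (-2)·(-7121) = 474
  c_4 = (-2)·(6218) + 0·315 + (-3)·(2720) + 0·792 + 0·3261 + (-3)·(420) + 2·11563 + (0)·(-7121) = 1270
  c_5 = 0·6218 + 1·315 + 0·2720 + 1·792 + 0·3261 + (-1)·(420) + 0·11563 + (0)·(-7121) = 687
  c_6 = 0·6218 + 0·315 + 0·2720 + 2·792 + 0·3261 + (-1)·(420) + 0·11563 + (0)·(-7121) = 1164
  c_7 = (-1)·(6218) + 0·315 + (-1)·(2720) + 0·792 + 0·3261 + (-2)·(420) + 1·11563 + (0)·(-7121) = 1785
  c_8 = 0·6218 + 0·315 + 0·2720 + (-2)·(792) + 1·3261 + 0·420 + 0·11563 + (0)·(-7121) = 1677
Expand coordinatewise in base 5:
  c_1 = 3118 = 3·5^0 + 3·5^1 + 4·5^2 + 4·5^3 + 4·5^4
  c_2 = 372 = 2·5^0 + 4·5^1 + 4·5^2 + 2·5^3
  c_3 = 474 = 4·5^0 + 4·5^1 + 3·5^2 + 3·5^3
  c_4 = 1270 = 0·5^0 + 4·5^1 + 0·5^2 + 0·5^3 + 2·5^4
  c_5 = 687 = 2·5^0 + 2·5^1 + 2·5^2 + 0·5^3 + 1·5^4
  c_6 = 1164 = 4·5^0 + 2·5^1 + 1·5^2 + 4·5^3 + 1·5^4
  c_7 = 1785 = 0·5^0 + 2·5^1 + 1·5^2 + 4·5^3 + 2·5^4
  c_8 = 1677 = 2·5^0 + 0·5^1 + 2·5^2 + 3·5^3 + 2·5^4
Factor λ_0 = (3, 2, 4, 0, 2, 4, 0, 2)
Factor λ_1 = (3, 4, 4, 4, 2, 2, 2, 0)
Factor λ_2 = (4, 4, 3, 0, 2, 1, 1, 2)
Factor λ_3 = (4, 2, 3, 0, 0, 4, 4, 3)
Factor λ_4 = (4, 0, 0, 2, 1, 1, 2, 2)

((3, 2, 4, 0, 2, 4, 0, 2), (3, 4, 4, 4, 2, 2, 2, 0), (4, 4, 3, 0, 2, 1, 1, 2), (4, 2, 3, 0, 0, 4, 4, 3), (4, 0, 0, 2, 1, 1, 2, 2))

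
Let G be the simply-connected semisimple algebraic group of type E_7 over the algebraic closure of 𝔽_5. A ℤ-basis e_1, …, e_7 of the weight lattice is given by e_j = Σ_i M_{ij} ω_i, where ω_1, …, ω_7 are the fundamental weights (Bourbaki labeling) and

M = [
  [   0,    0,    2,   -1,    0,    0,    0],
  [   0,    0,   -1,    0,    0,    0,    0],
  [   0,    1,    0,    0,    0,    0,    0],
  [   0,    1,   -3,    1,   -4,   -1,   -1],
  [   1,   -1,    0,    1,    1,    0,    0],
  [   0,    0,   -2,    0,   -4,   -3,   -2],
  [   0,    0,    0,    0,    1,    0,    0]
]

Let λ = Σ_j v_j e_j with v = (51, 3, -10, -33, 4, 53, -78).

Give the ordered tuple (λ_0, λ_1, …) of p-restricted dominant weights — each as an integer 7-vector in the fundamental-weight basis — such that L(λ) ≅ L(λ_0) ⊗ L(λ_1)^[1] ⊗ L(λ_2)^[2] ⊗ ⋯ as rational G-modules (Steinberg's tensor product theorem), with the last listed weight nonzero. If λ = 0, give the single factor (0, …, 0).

ω-coordinates c = M·v, v = (51, 3, -10, -33, 4, 53, -78):
  c_1 = 0·51 + 0·3 + (2)·(-10) + (-1)·(-33) + 0·4 + 0·53 + (0)·(-78) = 13
  c_2 = 0·51 + 0·3 + (-1)·(-10) + (0)·(-33) + 0·4 + 0·53 + (0)·(-78) = 10
  c_3 = 0·51 + 1·3 + (0)·(-10) + (0)·(-33) + 0·4 + 0·53 + (0)·(-78) = 3
  c_4 = 0·51 + 1·3 + (-3)·(-10) + (1)·(-33) + (-4)·(4) + (-1)·(53) + (-1)·(-78) = 9
  c_5 = 1·51 + (-1)·(3) + (0)·(-10) + (1)·(-33) + 1·4 + 0·53 + (0)·(-78) = 19
  c_6 = 0·51 + 0·3 + (-2)·(-10) + (0)·(-33) + (-4)·(4) + (-3)·(53) + (-2)·(-78) = 1
  c_7 = 0·51 + 0·3 + (0)·(-10) + (0)·(-33) + 1·4 + 0·53 + (0)·(-78) = 4
p = 5; digits c_i = Σ_j d_{ij}·5^j, 0 ≤ d_{ij} < 5:
  c_1 = 13 = 3·5^0 + 2·5^1
  c_2 = 10 = 0·5^0 + 2·5^1
  c_3 = 3 = 3·5^0
  c_4 = 9 = 4·5^0 + 1·5^1
  c_5 = 19 = 4·5^0 + 3·5^1
  c_6 = 1 = 1·5^0
  c_7 = 4 = 4·5^0
p-restricted factor λ_0 = (3, 0, 3, 4, 4, 1, 4)
p-restricted factor λ_1 = (2, 2, 0, 1, 3, 0, 0)

((3, 0, 3, 4, 4, 1, 4), (2, 2, 0, 1, 3, 0, 0))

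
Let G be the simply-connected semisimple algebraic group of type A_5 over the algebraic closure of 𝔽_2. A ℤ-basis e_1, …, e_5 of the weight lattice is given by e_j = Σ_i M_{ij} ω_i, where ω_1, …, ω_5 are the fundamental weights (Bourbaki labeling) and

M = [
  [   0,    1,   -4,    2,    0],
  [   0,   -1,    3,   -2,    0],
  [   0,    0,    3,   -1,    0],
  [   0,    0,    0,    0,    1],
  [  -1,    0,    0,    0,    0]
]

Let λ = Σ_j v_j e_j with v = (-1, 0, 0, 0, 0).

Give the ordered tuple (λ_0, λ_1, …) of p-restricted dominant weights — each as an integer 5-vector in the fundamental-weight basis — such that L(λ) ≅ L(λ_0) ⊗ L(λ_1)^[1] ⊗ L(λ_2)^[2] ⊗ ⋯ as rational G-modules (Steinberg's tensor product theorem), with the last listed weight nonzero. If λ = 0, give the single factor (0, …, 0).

ω-coordinates c = M·v, v = (-1, 0, 0, 0, 0):
  c_1 = (0)·(-1) + (1)·(0) + (-4)·(0) + (2)·(0) + (0)·(0) = 0
  c_2 = (0)·(-1) + (-1)·(0) + (3)·(0) + (-2)·(0) + (0)·(0) = 0
  c_3 = (0)·(-1) + (0)·(0) + (3)·(0) + (-1)·(0) + (0)·(0) = 0
  c_4 = (0)·(-1) + (0)·(0) + (0)·(0) + (0)·(0) + (1)·(0) = 0
  c_5 = (-1)·(-1) + (0)·(0) + (0)·(0) + (0)·(0) + (0)·(0) = 1
Expand coordinatewise in base 2:
  c_1 = 0
  c_2 = 0
  c_3 = 0
  c_4 = 0
  c_5 = 1 = 1·2^0
p-restricted factor λ_0 = (0, 0, 0, 0, 1)

((0, 0, 0, 0, 1),)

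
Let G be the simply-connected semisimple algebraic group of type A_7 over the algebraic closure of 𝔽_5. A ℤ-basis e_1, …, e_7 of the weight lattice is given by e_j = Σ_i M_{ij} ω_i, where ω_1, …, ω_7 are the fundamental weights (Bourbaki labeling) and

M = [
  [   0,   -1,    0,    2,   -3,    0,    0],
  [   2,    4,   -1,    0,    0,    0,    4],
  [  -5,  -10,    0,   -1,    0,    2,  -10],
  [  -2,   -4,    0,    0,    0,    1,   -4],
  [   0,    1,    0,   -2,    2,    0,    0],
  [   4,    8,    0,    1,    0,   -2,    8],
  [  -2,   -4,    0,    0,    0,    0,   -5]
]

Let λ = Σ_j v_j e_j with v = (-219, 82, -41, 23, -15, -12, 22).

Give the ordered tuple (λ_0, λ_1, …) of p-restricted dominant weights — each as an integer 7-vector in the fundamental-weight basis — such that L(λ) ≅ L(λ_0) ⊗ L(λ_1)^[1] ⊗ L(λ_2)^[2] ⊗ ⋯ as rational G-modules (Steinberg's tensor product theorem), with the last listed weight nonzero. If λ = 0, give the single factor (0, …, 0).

Change of basis e → ω: c = M·v where v = (-219, 82, -41, 23, -15, -12, 22):
  c_1 = 0*-219 + -1*82 + 0*-41 + 2*23 + -3*-15 + 0*-12 + 0*22 = 9
  c_2 = 2*-219 + 4*82 + -1*-41 + 0*23 + 0*-15 + 0*-12 + 4*22 = 19
  c_3 = -5*-219 + -10*82 + 0*-41 + -1*23 + 0*-15 + 2*-12 + -10*22 = 8
  c_4 = -2*-219 + -4*82 + 0*-41 + 0*23 + 0*-15 + 1*-12 + -4*22 = 10
  c_5 = 0*-219 + 1*82 + 0*-41 + -2*23 + 2*-15 + 0*-12 + 0*22 = 6
  c_6 = 4*-219 + 8*82 + 0*-41 + 1*23 + 0*-15 + -2*-12 + 8*22 = 3
  c_7 = -2*-219 + -4*82 + 0*-41 + 0*23 + 0*-15 + 0*-12 + -5*22 = 0
p = 5; digits c_i = Σ_j d_{ij}·5^j, 0 ≤ d_{ij} < 5:
  c_1 = 9 = 4·5^0 + 1·5^1
  c_2 = 19 = 4·5^0 + 3·5^1
  c_3 = 8 = 3·5^0 + 1·5^1
  c_4 = 10 = 0·5^0 + 2·5^1
  c_5 = 6 = 1·5^0 + 1·5^1
  c_6 = 3 = 3·5^0
  c_7 = 0
Factor λ_0 = (4, 4, 3, 0, 1, 3, 0)
Factor λ_1 = (1, 3, 1, 2, 1, 0, 0)

((4, 4, 3, 0, 1, 3, 0), (1, 3, 1, 2, 1, 0, 0))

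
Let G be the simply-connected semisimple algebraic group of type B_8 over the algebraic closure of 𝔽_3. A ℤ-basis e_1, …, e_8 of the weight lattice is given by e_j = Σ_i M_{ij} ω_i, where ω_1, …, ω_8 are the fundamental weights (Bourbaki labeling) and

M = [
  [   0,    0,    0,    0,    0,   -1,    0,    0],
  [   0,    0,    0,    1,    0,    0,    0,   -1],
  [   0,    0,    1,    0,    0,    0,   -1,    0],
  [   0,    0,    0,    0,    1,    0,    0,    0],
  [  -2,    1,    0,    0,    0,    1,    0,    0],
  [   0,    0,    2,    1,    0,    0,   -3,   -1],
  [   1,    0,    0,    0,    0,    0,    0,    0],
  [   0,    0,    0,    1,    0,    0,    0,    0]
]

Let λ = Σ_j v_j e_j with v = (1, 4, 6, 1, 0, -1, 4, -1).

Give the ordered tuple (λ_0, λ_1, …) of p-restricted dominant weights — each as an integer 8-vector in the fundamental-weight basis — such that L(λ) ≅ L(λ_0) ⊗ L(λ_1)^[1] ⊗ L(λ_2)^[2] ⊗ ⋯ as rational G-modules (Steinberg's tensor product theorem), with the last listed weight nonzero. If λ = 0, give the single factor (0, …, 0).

ω-coordinates c = M·v, v = (1, 4, 6, 1, 0, -1, 4, -1):
  c_1 = 0·1 + 0·4 + 0·6 + 0·1 + 0·0 + (-1)·(-1) + 0·4 + (0)·(-1) = 1
  c_2 = 0·1 + 0·4 + 0·6 + 1·1 + 0·0 + (0)·(-1) + 0·4 + (-1)·(-1) = 2
  c_3 = 0·1 + 0·4 + 1·6 + 0·1 + 0·0 + (0)·(-1) + (-1)·(4) + (0)·(-1) = 2
  c_4 = 0·1 + 0·4 + 0·6 + 0·1 + 1·0 + (0)·(-1) + 0·4 + (0)·(-1) = 0
  c_5 = (-2)·(1) + 1·4 + 0·6 + 0·1 + 0·0 + (1)·(-1) + 0·4 + (0)·(-1) = 1
  c_6 = 0·1 + 0·4 + 2·6 + 1·1 + 0·0 + (0)·(-1) + (-3)·(4) + (-1)·(-1) = 2
  c_7 = 1·1 + 0·4 + 0·6 + 0·1 + 0·0 + (0)·(-1) + 0·4 + (0)·(-1) = 1
  c_8 = 0·1 + 0·4 + 0·6 + 1·1 + 0·0 + (0)·(-1) + 0·4 + (0)·(-1) = 1
Base-3 expansion of each c_i:
  c_1 = 1 = 1·3^0
  c_2 = 2 = 2·3^0
  c_3 = 2 = 2·3^0
  c_4 = 0
  c_5 = 1 = 1·3^0
  c_6 = 2 = 2·3^0
  c_7 = 1 = 1·3^0
  c_8 = 1 = 1·3^0
Factor λ_0 = (1, 2, 2, 0, 1, 2, 1, 1)

((1, 2, 2, 0, 1, 2, 1, 1),)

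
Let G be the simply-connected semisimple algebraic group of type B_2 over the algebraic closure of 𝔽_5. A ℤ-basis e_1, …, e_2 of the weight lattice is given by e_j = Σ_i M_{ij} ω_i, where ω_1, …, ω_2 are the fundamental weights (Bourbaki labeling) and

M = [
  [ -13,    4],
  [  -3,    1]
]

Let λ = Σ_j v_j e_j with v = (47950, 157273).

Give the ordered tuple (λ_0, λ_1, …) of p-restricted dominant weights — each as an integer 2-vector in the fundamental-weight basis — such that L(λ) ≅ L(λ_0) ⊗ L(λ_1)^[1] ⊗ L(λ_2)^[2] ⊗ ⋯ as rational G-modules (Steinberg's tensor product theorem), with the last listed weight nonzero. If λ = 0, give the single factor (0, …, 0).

ω-coordinates c = M·v, v = (47950, 157273):
  c_1 = -13*47950 + 4*157273 = 5742
  c_2 = -3*47950 + 1*157273 = 13423
Writing each c_i in base p = 5:
  c_1 = 5742 = 2·5^0 + 3·5^1 + 4·5^2 + 0·5^3 + 4·5^4 + 1·5^5
  c_2 = 13423 = 3·5^0 + 4·5^1 + 1·5^2 + 2·5^3 + 1·5^4 + 4·5^5
λ_0 = (2, 3)
λ_1 = (3, 4)
λ_2 = (4, 1)
λ_3 = (0, 2)
λ_4 = (4, 1)
λ_5 = (1, 4)

((2, 3), (3, 4), (4, 1), (0, 2), (4, 1), (1, 4))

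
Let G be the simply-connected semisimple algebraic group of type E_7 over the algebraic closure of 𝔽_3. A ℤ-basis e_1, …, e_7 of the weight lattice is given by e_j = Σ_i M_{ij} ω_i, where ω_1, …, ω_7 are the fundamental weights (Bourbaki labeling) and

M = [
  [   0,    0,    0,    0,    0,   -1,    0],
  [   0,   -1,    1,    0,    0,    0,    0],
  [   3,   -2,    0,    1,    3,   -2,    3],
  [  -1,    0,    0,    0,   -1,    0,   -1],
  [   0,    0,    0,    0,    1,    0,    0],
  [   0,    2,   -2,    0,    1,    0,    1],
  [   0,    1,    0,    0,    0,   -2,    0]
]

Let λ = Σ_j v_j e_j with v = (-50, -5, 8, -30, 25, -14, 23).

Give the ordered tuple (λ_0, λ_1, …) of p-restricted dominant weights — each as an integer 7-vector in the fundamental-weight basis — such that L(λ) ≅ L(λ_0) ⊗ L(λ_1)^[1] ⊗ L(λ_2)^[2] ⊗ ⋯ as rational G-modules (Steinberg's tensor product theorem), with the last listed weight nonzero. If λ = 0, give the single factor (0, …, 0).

((2, 1, 2, 2, 1, 1, 2), (1, 1, 0, 0, 2, 1, 1), (1, 1, 0, 0, 2, 2, 2))

Change of basis e → ω: c = M·v where v = (-50, -5, 8, -30, 25, -14, 23):
  c_1 = (0)·(-50) + (0)·(-5) + 0·8 + (0)·(-30) + 0·25 + (-1)·(-14) + 0·23 = 14
  c_2 = (0)·(-50) + (-1)·(-5) + 1·8 + (0)·(-30) + 0·25 + (0)·(-14) + 0·23 = 13
  c_3 = (3)·(-50) + (-2)·(-5) + 0·8 + (1)·(-30) + 3·25 + (-2)·(-14) + 3·23 = 2
  c_4 = (-1)·(-50) + (0)·(-5) + 0·8 + (0)·(-30) + (-1)·(25) + (0)·(-14) + (-1)·(23) = 2
  c_5 = (0)·(-50) + (0)·(-5) + 0·8 + (0)·(-30) + 1·25 + (0)·(-14) + 0·23 = 25
  c_6 = (0)·(-50) + (2)·(-5) + (-2)·(8) + (0)·(-30) + 1·25 + (0)·(-14) + 1·23 = 22
  c_7 = (0)·(-50) + (1)·(-5) + 0·8 + (0)·(-30) + 0·25 + (-2)·(-14) + 0·23 = 23
Writing each c_i in base p = 3:
  c_1 = 14 = 2·3^0 + 1·3^1 + 1·3^2
  c_2 = 13 = 1·3^0 + 1·3^1 + 1·3^2
  c_3 = 2 = 2·3^0
  c_4 = 2 = 2·3^0
  c_5 = 25 = 1·3^0 + 2·3^1 + 2·3^2
  c_6 = 22 = 1·3^0 + 1·3^1 + 2·3^2
  c_7 = 23 = 2·3^0 + 1·3^1 + 2·3^2
p-restricted factor λ_0 = (2, 1, 2, 2, 1, 1, 2)
p-restricted factor λ_1 = (1, 1, 0, 0, 2, 1, 1)
p-restricted factor λ_2 = (1, 1, 0, 0, 2, 2, 2)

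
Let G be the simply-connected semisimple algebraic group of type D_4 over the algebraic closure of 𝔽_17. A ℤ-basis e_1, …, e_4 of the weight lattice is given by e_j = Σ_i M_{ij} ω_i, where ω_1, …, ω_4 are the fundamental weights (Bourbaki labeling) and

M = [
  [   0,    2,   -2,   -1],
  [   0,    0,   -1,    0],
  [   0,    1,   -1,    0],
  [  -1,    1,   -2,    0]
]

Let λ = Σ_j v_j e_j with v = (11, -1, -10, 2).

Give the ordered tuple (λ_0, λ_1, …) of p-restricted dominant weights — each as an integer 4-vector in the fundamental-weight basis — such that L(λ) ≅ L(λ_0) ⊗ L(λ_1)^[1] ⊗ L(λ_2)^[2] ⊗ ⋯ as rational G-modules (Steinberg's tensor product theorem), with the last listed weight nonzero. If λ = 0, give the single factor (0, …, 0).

In the fundamental-weight basis, λ has coordinates c = M·v (v = (11, -1, -10, 2)):
  c_1 = 0*11 + 2*-1 + -2*-10 + -1*2 = 16
  c_2 = 0*11 + 0*-1 + -1*-10 + 0*2 = 10
  c_3 = 0*11 + 1*-1 + -1*-10 + 0*2 = 9
  c_4 = -1*11 + 1*-1 + -2*-10 + 0*2 = 8
Base-17 expansion of each c_i:
  c_1 = 16 = 16·17^0
  c_2 = 10 = 10·17^0
  c_3 = 9 = 9·17^0
  c_4 = 8 = 8·17^0
Factor λ_0 = (16, 10, 9, 8)

((16, 10, 9, 8),)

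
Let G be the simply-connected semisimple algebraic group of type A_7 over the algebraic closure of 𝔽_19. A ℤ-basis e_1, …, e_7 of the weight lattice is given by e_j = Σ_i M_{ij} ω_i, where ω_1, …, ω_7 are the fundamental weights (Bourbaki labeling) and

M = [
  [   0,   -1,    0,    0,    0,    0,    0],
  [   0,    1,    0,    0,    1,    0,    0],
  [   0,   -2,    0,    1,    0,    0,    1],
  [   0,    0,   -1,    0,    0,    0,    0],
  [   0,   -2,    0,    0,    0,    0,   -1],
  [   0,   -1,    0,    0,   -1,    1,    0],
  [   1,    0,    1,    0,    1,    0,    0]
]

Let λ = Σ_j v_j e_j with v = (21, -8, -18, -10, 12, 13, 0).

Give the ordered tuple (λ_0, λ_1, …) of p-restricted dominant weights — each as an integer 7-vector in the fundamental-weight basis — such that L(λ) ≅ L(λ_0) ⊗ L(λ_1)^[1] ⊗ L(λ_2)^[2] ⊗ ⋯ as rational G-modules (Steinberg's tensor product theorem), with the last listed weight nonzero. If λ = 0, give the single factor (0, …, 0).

((8, 4, 6, 18, 16, 9, 15),)

Change of basis e → ω: c = M·v where v = (21, -8, -18, -10, 12, 13, 0):
  c_1 = 0·21 + (-1)·(-8) + (0)·(-18) + (0)·(-10) + 0·12 + 0·13 + 0·0 = 8
  c_2 = 0·21 + (1)·(-8) + (0)·(-18) + (0)·(-10) + 1·12 + 0·13 + 0·0 = 4
  c_3 = 0·21 + (-2)·(-8) + (0)·(-18) + (1)·(-10) + 0·12 + 0·13 + 1·0 = 6
  c_4 = 0·21 + (0)·(-8) + (-1)·(-18) + (0)·(-10) + 0·12 + 0·13 + 0·0 = 18
  c_5 = 0·21 + (-2)·(-8) + (0)·(-18) + (0)·(-10) + 0·12 + 0·13 + (-1)·(0) = 16
  c_6 = 0·21 + (-1)·(-8) + (0)·(-18) + (0)·(-10) + (-1)·(12) + 1·13 + 0·0 = 9
  c_7 = 1·21 + (0)·(-8) + (1)·(-18) + (0)·(-10) + 1·12 + 0·13 + 0·0 = 15
Expand coordinatewise in base 19:
  c_1 = 8 = 8·19^0
  c_2 = 4 = 4·19^0
  c_3 = 6 = 6·19^0
  c_4 = 18 = 18·19^0
  c_5 = 16 = 16·19^0
  c_6 = 9 = 9·19^0
  c_7 = 15 = 15·19^0
λ_0 = (8, 4, 6, 18, 16, 9, 15)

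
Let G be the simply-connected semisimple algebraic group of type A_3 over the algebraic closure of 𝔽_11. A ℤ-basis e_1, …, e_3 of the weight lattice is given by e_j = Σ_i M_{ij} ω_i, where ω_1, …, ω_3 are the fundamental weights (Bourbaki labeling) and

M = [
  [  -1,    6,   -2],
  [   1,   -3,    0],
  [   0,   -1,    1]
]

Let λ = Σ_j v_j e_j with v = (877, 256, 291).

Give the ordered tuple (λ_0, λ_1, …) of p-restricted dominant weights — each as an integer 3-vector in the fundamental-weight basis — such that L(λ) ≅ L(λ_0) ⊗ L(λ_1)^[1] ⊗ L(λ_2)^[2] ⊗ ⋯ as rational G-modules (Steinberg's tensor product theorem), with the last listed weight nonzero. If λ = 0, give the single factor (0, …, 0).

((0, 10, 2), (7, 9, 3))

In the fundamental-weight basis, λ has coordinates c = M·v (v = (877, 256, 291)):
  c_1 = (-1)·(877) + (6)·(256) + (-2)·(291) = 77
  c_2 = (1)·(877) + (-3)·(256) + (0)·(291) = 109
  c_3 = (0)·(877) + (-1)·(256) + (1)·(291) = 35
Writing each c_i in base p = 11:
  c_1 = 77 = 0·11^0 + 7·11^1
  c_2 = 109 = 10·11^0 + 9·11^1
  c_3 = 35 = 2·11^0 + 3·11^1
p-restricted factor λ_0 = (0, 10, 2)
p-restricted factor λ_1 = (7, 9, 3)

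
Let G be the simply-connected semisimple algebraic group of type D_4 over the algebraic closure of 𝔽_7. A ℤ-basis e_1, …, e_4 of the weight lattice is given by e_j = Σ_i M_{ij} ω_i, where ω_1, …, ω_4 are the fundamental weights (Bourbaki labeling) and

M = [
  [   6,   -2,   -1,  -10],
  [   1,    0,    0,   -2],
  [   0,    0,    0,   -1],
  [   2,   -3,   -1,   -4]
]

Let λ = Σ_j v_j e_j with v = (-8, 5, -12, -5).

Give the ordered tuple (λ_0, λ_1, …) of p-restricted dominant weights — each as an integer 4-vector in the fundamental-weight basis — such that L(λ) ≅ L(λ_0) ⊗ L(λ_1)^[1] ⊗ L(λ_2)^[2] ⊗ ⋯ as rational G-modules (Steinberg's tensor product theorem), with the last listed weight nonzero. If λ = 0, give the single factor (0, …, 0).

Change of basis e → ω: c = M·v where v = (-8, 5, -12, -5):
  c_1 = 6*-8 + -2*5 + -1*-12 + -10*-5 = 4
  c_2 = 1*-8 + 0*5 + 0*-12 + -2*-5 = 2
  c_3 = 0*-8 + 0*5 + 0*-12 + -1*-5 = 5
  c_4 = 2*-8 + -3*5 + -1*-12 + -4*-5 = 1
Base-7 expansion of each c_i:
  c_1 = 4 = 4·7^0
  c_2 = 2 = 2·7^0
  c_3 = 5 = 5·7^0
  c_4 = 1 = 1·7^0
Factor λ_0 = (4, 2, 5, 1)

((4, 2, 5, 1),)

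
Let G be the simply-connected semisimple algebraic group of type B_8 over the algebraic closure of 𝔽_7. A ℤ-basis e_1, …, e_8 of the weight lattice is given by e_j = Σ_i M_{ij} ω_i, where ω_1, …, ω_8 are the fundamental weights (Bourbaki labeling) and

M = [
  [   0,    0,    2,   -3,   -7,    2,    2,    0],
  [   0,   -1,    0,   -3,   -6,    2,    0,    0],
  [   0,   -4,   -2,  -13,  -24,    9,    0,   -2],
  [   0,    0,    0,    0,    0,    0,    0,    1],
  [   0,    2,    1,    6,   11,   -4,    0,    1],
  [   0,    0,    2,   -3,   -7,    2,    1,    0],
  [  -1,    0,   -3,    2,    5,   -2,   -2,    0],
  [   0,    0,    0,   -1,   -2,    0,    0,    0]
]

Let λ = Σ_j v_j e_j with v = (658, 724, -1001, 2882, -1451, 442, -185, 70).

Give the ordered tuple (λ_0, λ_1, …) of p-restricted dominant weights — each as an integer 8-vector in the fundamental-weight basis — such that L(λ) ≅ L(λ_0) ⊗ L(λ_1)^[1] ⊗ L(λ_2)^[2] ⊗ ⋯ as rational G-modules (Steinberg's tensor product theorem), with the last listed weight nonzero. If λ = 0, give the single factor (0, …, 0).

Change of basis e → ω: c = M·v where v = (658, 724, -1001, 2882, -1451, 442, -185, 70):
  c_1 = (0)·(658) + (0)·(724) + (2)·(-1001) + (-3)·(2882) + (-7)·(-1451) + (2)·(442) + (2)·(-185) + (0)·(70) = 23
  c_2 = (0)·(658) + (-1)·(724) + (0)·(-1001) + (-3)·(2882) + (-6)·(-1451) + (2)·(442) + (0)·(-185) + (0)·(70) = 220
  c_3 = (0)·(658) + (-4)·(724) + (-2)·(-1001) + (-13)·(2882) + (-24)·(-1451) + (9)·(442) + (0)·(-185) + (-2)·(70) = 302
  c_4 = (0)·(658) + (0)·(724) + (0)·(-1001) + (0)·(2882) + (0)·(-1451) + (0)·(442) + (0)·(-185) + (1)·(70) = 70
  c_5 = (0)·(658) + (2)·(724) + (1)·(-1001) + (6)·(2882) + (11)·(-1451) + (-4)·(442) + (0)·(-185) + (1)·(70) = 80
  c_6 = (0)·(658) + (0)·(724) + (2)·(-1001) + (-3)·(2882) + (-7)·(-1451) + (2)·(442) + (1)·(-185) + (0)·(70) = 208
  c_7 = (-1)·(658) + (0)·(724) + (-3)·(-1001) + (2)·(2882) + (5)·(-1451) + (-2)·(442) + (-2)·(-185) + (0)·(70) = 340
  c_8 = (0)·(658) + (0)·(724) + (0)·(-1001) + (-1)·(2882) + (-2)·(-1451) + (0)·(442) + (0)·(-185) + (0)·(70) = 20
Writing each c_i in base p = 7:
  c_1 = 23 = 2·7^0 + 3·7^1
  c_2 = 220 = 3·7^0 + 3·7^1 + 4·7^2
  c_3 = 302 = 1·7^0 + 1·7^1 + 6·7^2
  c_4 = 70 = 0·7^0 + 3·7^1 + 1·7^2
  c_5 = 80 = 3·7^0 + 4·7^1 + 1·7^2
  c_6 = 208 = 5·7^0 + 1·7^1 + 4·7^2
  c_7 = 340 = 4·7^0 + 6·7^1 + 6·7^2
  c_8 = 20 = 6·7^0 + 2·7^1
Factor λ_0 = (2, 3, 1, 0, 3, 5, 4, 6)
Factor λ_1 = (3, 3, 1, 3, 4, 1, 6, 2)
Factor λ_2 = (0, 4, 6, 1, 1, 4, 6, 0)

((2, 3, 1, 0, 3, 5, 4, 6), (3, 3, 1, 3, 4, 1, 6, 2), (0, 4, 6, 1, 1, 4, 6, 0))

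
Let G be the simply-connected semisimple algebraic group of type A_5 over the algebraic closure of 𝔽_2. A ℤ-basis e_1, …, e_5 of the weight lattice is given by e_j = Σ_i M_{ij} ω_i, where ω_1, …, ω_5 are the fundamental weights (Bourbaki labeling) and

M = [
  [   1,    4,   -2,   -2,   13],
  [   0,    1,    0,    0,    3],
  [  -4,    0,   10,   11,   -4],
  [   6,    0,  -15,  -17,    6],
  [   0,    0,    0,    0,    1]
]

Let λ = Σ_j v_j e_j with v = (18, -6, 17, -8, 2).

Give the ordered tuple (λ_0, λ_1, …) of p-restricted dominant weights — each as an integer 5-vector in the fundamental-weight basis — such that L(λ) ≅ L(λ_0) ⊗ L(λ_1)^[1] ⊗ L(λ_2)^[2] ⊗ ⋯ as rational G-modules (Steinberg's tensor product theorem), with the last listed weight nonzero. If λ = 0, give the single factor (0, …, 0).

Converting to the ω-basis (c_i = row i of M dotted with v = (18, -6, 17, -8, 2)):
  c_1 = (1)·(18) + (4)·(-6) + (-2)·(17) + (-2)·(-8) + (13)·(2) = 2
  c_2 = (0)·(18) + (1)·(-6) + (0)·(17) + (0)·(-8) + (3)·(2) = 0
  c_3 = (-4)·(18) + (0)·(-6) + (10)·(17) + (11)·(-8) + (-4)·(2) = 2
  c_4 = (6)·(18) + (0)·(-6) + (-15)·(17) + (-17)·(-8) + (6)·(2) = 1
  c_5 = (0)·(18) + (0)·(-6) + (0)·(17) + (0)·(-8) + (1)·(2) = 2
p = 2; digits c_i = Σ_j d_{ij}·2^j, 0 ≤ d_{ij} < 2:
  c_1 = 2 = 0·2^0 + 1·2^1
  c_2 = 0
  c_3 = 2 = 0·2^0 + 1·2^1
  c_4 = 1 = 1·2^0
  c_5 = 2 = 0·2^0 + 1·2^1
Factor λ_0 = (0, 0, 0, 1, 0)
Factor λ_1 = (1, 0, 1, 0, 1)

((0, 0, 0, 1, 0), (1, 0, 1, 0, 1))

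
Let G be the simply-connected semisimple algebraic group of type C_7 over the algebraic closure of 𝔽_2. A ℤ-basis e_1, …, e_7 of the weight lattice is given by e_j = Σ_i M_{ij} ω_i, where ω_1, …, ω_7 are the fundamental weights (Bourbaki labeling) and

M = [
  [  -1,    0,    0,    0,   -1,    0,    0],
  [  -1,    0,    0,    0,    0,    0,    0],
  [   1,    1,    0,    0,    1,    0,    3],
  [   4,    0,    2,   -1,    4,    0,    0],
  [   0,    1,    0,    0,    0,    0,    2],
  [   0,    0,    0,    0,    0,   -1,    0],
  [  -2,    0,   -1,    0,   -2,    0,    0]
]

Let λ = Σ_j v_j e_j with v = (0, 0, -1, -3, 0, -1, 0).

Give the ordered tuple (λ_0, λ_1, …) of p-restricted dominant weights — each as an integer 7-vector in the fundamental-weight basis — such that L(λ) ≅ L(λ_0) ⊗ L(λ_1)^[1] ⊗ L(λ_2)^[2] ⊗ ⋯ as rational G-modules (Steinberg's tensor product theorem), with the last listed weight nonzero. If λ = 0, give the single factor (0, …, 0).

((0, 0, 0, 1, 0, 1, 1),)

Compute c_i = Σ_j M_{ij} v_j with v = (0, 0, -1, -3, 0, -1, 0):
  c_1 = -1*0 + 0*0 + 0*-1 + 0*-3 + -1*0 + 0*-1 + 0*0 = 0
  c_2 = -1*0 + 0*0 + 0*-1 + 0*-3 + 0*0 + 0*-1 + 0*0 = 0
  c_3 = 1*0 + 1*0 + 0*-1 + 0*-3 + 1*0 + 0*-1 + 3*0 = 0
  c_4 = 4*0 + 0*0 + 2*-1 + -1*-3 + 4*0 + 0*-1 + 0*0 = 1
  c_5 = 0*0 + 1*0 + 0*-1 + 0*-3 + 0*0 + 0*-1 + 2*0 = 0
  c_6 = 0*0 + 0*0 + 0*-1 + 0*-3 + 0*0 + -1*-1 + 0*0 = 1
  c_7 = -2*0 + 0*0 + -1*-1 + 0*-3 + -2*0 + 0*-1 + 0*0 = 1
Writing each c_i in base p = 2:
  c_1 = 0
  c_2 = 0
  c_3 = 0
  c_4 = 1 = 1·2^0
  c_5 = 0
  c_6 = 1 = 1·2^0
  c_7 = 1 = 1·2^0
p-restricted factor λ_0 = (0, 0, 0, 1, 0, 1, 1)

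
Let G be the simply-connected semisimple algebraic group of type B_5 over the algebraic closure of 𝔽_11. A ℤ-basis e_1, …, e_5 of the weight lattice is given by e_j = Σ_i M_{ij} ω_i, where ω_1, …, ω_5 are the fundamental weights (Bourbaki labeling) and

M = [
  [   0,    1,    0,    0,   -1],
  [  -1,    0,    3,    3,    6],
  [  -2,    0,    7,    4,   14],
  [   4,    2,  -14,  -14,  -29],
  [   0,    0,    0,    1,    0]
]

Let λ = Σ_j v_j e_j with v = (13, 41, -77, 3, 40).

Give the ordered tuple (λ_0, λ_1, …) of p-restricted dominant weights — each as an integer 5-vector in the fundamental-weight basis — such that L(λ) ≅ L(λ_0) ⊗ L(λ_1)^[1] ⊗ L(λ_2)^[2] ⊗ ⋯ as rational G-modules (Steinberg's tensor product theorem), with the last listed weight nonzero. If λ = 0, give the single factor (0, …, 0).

ω-coordinates c = M·v, v = (13, 41, -77, 3, 40):
  c_1 = 0*13 + 1*41 + 0*-77 + 0*3 + -1*40 = 1
  c_2 = -1*13 + 0*41 + 3*-77 + 3*3 + 6*40 = 5
  c_3 = -2*13 + 0*41 + 7*-77 + 4*3 + 14*40 = 7
  c_4 = 4*13 + 2*41 + -14*-77 + -14*3 + -29*40 = 10
  c_5 = 0*13 + 0*41 + 0*-77 + 1*3 + 0*40 = 3
Base-11 expansion of each c_i:
  c_1 = 1 = 1·11^0
  c_2 = 5 = 5·11^0
  c_3 = 7 = 7·11^0
  c_4 = 10 = 10·11^0
  c_5 = 3 = 3·11^0
Factor λ_0 = (1, 5, 7, 10, 3)

((1, 5, 7, 10, 3),)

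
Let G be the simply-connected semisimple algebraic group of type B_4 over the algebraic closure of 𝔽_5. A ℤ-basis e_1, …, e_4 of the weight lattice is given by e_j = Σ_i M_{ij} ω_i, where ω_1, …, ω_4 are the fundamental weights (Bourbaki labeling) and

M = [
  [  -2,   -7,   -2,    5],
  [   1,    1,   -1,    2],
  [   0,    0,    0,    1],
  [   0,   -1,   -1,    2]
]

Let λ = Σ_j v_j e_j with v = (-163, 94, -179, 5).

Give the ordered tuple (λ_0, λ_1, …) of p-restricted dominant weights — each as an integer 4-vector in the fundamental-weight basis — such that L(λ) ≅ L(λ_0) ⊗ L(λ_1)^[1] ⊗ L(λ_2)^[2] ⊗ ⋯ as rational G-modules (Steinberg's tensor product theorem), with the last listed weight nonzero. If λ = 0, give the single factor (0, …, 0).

In the fundamental-weight basis, λ has coordinates c = M·v (v = (-163, 94, -179, 5)):
  c_1 = (-2)·(-163) + (-7)·(94) + (-2)·(-179) + (5)·(5) = 51
  c_2 = (1)·(-163) + (1)·(94) + (-1)·(-179) + (2)·(5) = 120
  c_3 = (0)·(-163) + (0)·(94) + (0)·(-179) + (1)·(5) = 5
  c_4 = (0)·(-163) + (-1)·(94) + (-1)·(-179) + (2)·(5) = 95
Base-5 expansion of each c_i:
  c_1 = 51 = 1·5^0 + 0·5^1 + 2·5^2
  c_2 = 120 = 0·5^0 + 4·5^1 + 4·5^2
  c_3 = 5 = 0·5^0 + 1·5^1
  c_4 = 95 = 0·5^0 + 4·5^1 + 3·5^2
Factor λ_0 = (1, 0, 0, 0)
Factor λ_1 = (0, 4, 1, 4)
Factor λ_2 = (2, 4, 0, 3)

((1, 0, 0, 0), (0, 4, 1, 4), (2, 4, 0, 3))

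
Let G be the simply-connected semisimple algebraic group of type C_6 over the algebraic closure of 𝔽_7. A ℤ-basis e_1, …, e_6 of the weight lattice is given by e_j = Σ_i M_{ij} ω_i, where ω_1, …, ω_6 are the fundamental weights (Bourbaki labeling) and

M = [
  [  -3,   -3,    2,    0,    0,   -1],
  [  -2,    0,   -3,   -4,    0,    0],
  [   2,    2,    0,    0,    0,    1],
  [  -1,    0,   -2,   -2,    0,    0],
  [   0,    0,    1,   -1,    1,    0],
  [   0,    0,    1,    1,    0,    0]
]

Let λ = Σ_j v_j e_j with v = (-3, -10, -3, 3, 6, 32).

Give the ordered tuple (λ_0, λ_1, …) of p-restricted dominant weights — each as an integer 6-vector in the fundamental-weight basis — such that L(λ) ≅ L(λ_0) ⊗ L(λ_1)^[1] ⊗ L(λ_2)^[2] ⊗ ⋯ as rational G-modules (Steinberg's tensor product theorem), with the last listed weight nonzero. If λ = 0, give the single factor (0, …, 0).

((1, 3, 6, 3, 0, 0),)

Converting to the ω-basis (c_i = row i of M dotted with v = (-3, -10, -3, 3, 6, 32)):
  c_1 = (-3)·(-3) + (-3)·(-10) + (2)·(-3) + (0)·(3) + (0)·(6) + (-1)·(32) = 1
  c_2 = (-2)·(-3) + (0)·(-10) + (-3)·(-3) + (-4)·(3) + (0)·(6) + (0)·(32) = 3
  c_3 = (2)·(-3) + (2)·(-10) + (0)·(-3) + (0)·(3) + (0)·(6) + (1)·(32) = 6
  c_4 = (-1)·(-3) + (0)·(-10) + (-2)·(-3) + (-2)·(3) + (0)·(6) + (0)·(32) = 3
  c_5 = (0)·(-3) + (0)·(-10) + (1)·(-3) + (-1)·(3) + (1)·(6) + (0)·(32) = 0
  c_6 = (0)·(-3) + (0)·(-10) + (1)·(-3) + (1)·(3) + (0)·(6) + (0)·(32) = 0
Expand coordinatewise in base 7:
  c_1 = 1 = 1·7^0
  c_2 = 3 = 3·7^0
  c_3 = 6 = 6·7^0
  c_4 = 3 = 3·7^0
  c_5 = 0
  c_6 = 0
λ_0 = (1, 3, 6, 3, 0, 0)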